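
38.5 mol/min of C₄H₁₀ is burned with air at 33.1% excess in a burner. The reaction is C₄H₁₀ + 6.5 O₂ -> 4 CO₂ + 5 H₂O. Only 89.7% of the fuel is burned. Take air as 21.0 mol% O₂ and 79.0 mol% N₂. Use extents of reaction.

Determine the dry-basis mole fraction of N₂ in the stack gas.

Stoichiometric O₂ = 6.5 × 38.5 = 250.2 mol/min; O₂ fed = 250.2 × 1.331 = 333.1 mol/min.
N₂ fed = 333.1 × 79/21 = 1253 mol/min.
Fuel reacted = 0.897 × 38.5 → ξ = 34.53 mol/min.
Outlet (n = n₀ + ν ξ):
  C₄H₁₀: 38.5 − 1(34.53) = 3.965
  O₂: 333.1 − 6.5(34.53) = 108.6
  N₂: 1253 (inert)
  CO₂: 0 + 4(34.53) = 138.1
  H₂O: 0 + 5(34.53) = 172.7
Dry total = 1504 mol/min; y_N₂ (dry) = 1253 / 1504 = 0.8333.

0.833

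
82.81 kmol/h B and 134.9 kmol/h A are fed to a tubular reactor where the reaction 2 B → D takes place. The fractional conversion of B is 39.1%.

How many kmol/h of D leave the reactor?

16.2 kmol/h

B reacted = 0.391 × 82.81 = 32.38 kmol/h; ν_B = −2, so ξ = 32.38/2 = 16.19 kmol/h.
Outlet amounts (n = n₀ + ν ξ):
  B: 82.81 − 2(16.19) = 50.43
  D: 0 + 1(16.19) = 16.19
  A: 134.9 (inert)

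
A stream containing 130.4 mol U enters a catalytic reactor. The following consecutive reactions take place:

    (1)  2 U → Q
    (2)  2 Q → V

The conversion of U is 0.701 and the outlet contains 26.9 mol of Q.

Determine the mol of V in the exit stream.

9.4 mol

Conversion of U: U consumed = 2ξ₁ = 0.701 × 130.4 → ξ₁ = 45.71 mol.
Q balance: n_Q = 0 + 1ξ₁ − 2ξ₂ = 26.9 → ξ₂ = (1·45.71 − 26.9)/2 = 9.403 mol.
Outlet amounts (n = n₀ + Σ ν·ξ):
  U: 130.4 − 2(45.71) = 38.99
  Q: 0 + 1(45.71) − 2(9.403) = 26.9
  V: 0 + 1(9.403) = 9.403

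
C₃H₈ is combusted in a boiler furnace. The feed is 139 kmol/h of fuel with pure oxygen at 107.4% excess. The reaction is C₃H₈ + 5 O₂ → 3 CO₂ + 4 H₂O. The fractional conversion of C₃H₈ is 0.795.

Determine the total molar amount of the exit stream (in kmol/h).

Stoichiometric O₂ = 5 × 139 = 695 kmol/h; O₂ fed = 695 × 2.074 = 1441 kmol/h.
Fuel reacted = 0.795 × 139 → ξ = 110.5 kmol/h.
Outlet (n = n₀ + ν ξ):
  C₃H₈: 139 − 1(110.5) = 28.49
  O₂: 1441 − 5(110.5) = 888.9
  CO₂: 0 + 3(110.5) = 331.5
  H₂O: 0 + 4(110.5) = 442
Total out = 28.49 + 888.9 + 331.5 + 442 = 1691 kmol/h.

1690 kmol/h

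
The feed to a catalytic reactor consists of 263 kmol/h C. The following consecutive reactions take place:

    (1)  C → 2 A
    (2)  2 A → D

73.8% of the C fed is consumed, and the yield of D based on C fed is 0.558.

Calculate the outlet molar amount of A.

Conversion of C: C consumed = 1ξ₁ = 0.738 × 263 → ξ₁ = 194.1 kmol/h.
Yield of D: 1ξ₂ / 263 = 0.558 → ξ₂ = 146.8 kmol/h.
Outlet amounts (n = n₀ + Σ ν·ξ):
  C: 263 − 1(194.1) = 68.91
  A: 0 + 2(194.1) − 2(146.8) = 94.68
  D: 0 + 1(146.8) = 146.8

94.7 kmol/h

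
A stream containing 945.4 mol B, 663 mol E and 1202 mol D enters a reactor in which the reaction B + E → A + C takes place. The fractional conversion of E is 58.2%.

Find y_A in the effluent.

0.137

E reacted = 0.582 × 663 = 385.9 mol; ν_E = −1, so ξ = 385.9/1 = 385.9 mol.
Outlet amounts (n = n₀ + ν ξ):
  B: 945.4 − 1(385.9) = 559.5
  E: 663 − 1(385.9) = 277.1
  A: 0 + 1(385.9) = 385.9
  C: 0 + 1(385.9) = 385.9
  D: 1202 (inert)
Total out = 2810 mol; y_A = 385.9 / 2810 = 0.1373.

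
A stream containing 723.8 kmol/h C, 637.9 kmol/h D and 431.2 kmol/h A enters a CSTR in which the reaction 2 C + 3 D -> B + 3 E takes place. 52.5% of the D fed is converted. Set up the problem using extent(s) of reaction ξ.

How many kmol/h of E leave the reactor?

335 kmol/h

D reacted = 0.525 × 637.9 = 334.9 kmol/h; ν_D = −3, so ξ = 334.9/3 = 111.6 kmol/h.
Outlet amounts (n = n₀ + ν ξ):
  C: 723.8 − 2(111.6) = 500.5
  D: 637.9 − 3(111.6) = 303
  B: 0 + 1(111.6) = 111.6
  E: 0 + 3(111.6) = 334.9
  A: 431.2 (inert)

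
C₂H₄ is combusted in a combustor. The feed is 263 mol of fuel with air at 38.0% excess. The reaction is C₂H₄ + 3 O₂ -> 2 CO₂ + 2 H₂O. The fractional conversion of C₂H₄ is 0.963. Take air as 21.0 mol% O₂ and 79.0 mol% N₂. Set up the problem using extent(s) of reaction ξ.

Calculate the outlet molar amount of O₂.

Stoichiometric O₂ = 3 × 263 = 789 mol; O₂ fed = 789 × 1.380 = 1089 mol.
N₂ fed = 1089 × 79/21 = 4096 mol.
Fuel reacted = 0.963 × 263 → ξ = 253.3 mol.
Outlet (n = n₀ + ν ξ):
  C₂H₄: 263 − 1(253.3) = 9.731
  O₂: 1089 − 3(253.3) = 329
  N₂: 4096 (inert)
  CO₂: 0 + 2(253.3) = 506.5
  H₂O: 0 + 2(253.3) = 506.5

329 mol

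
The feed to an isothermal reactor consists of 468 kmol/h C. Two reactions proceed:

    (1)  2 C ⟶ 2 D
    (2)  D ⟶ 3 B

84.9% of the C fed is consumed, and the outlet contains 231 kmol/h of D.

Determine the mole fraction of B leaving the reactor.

Conversion of C: C consumed = 2ξ₁ = 0.849 × 468 → ξ₁ = 198.7 kmol/h.
D balance: n_D = 0 + 2ξ₁ − 1ξ₂ = 231 → ξ₂ = (2·198.7 − 231)/1 = 166.3 kmol/h.
Outlet amounts (n = n₀ + Σ ν·ξ):
  C: 468 − 2(198.7) = 70.67
  D: 0 + 2(198.7) − 1(166.3) = 231
  B: 0 + 3(166.3) = 499
Total out = 800.7 kmol/h; y_B = 499 / 800.7 = 0.6232.

0.623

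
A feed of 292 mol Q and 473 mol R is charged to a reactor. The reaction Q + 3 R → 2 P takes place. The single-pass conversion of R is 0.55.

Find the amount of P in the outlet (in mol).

R reacted = 0.55 × 473 = 260.2 mol; ν_R = −3, so ξ = 260.2/3 = 86.72 mol.
Outlet amounts (n = n₀ + ν ξ):
  Q: 292 − 1(86.72) = 205.3
  R: 473 − 3(86.72) = 212.8
  P: 0 + 2(86.72) = 173.4

173 mol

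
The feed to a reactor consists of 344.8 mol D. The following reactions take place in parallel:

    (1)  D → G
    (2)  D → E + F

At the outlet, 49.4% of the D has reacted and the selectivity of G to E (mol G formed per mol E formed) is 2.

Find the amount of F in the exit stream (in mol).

Conversion of D: D consumed = 0.494 × 344.8 = 170.3 mol = 1ξ₁ + 1ξ₂.
Selectivity: 1ξ₁ / (1ξ₂) = 2 → ξ₁ = 2 ξ₂.
Substitute: (1·2 + 1) ξ₂ = 170.3 → ξ₂ = 56.78 mol, ξ₁ = 113.6 mol.
Outlet amounts (n = n₀ + Σ ν·ξ):
  D: 344.8 − 1(113.6) − 1(56.78) = 174.5
  G: 0 + 1(113.6) = 113.6
  E: 0 + 1(56.78) = 56.78
  F: 0 + 1(56.78) = 56.78

56.8 mol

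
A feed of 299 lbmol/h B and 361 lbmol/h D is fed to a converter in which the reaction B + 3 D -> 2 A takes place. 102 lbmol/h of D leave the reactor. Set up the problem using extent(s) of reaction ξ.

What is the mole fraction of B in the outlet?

For D: n = n₀ − 3ξ → 102 = 361 − 3ξ, giving ξ = 86.33 lbmol/h.
Outlet amounts (n = n₀ + ν ξ):
  B: 299 − 1(86.33) = 212.7
  D: 361 − 3(86.33) = 102
  A: 0 + 2(86.33) = 172.7
Total out = 487.3 lbmol/h; y_B = 212.7 / 487.3 = 0.4364.

0.436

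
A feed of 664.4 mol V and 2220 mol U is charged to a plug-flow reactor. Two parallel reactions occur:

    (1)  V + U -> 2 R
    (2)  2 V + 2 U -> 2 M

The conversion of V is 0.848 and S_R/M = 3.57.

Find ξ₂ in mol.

ξ₂ = 101 mol

Conversion of V: V consumed = 0.848 × 664.4 = 563.4 mol = 1ξ₁ + 2ξ₂.
Selectivity: 2ξ₁ / (2ξ₂) = 3.57 → ξ₁ = 3.57 ξ₂.
Substitute: (1·3.57 + 2) ξ₂ = 563.4 → ξ₂ = 101.2 mol, ξ₁ = 361.1 mol.
Outlet amounts (n = n₀ + Σ ν·ξ):
  V: 664.4 − 1(361.1) − 2(101.2) = 101
  U: 2220 − 1(361.1) − 2(101.2) = 1657
  R: 0 + 2(361.1) = 722.2
  M: 0 + 2(101.2) = 202.3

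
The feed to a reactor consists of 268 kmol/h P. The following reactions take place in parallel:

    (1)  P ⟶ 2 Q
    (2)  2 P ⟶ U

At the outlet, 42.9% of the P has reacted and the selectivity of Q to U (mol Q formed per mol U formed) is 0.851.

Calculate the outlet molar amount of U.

47.4 kmol/h

Conversion of P: P consumed = 0.429 × 268 = 115 kmol/h = 1ξ₁ + 2ξ₂.
Selectivity: 2ξ₁ / (1ξ₂) = 0.851 → ξ₁ = 0.4255 ξ₂.
Substitute: (1·0.4255 + 2) ξ₂ = 115 → ξ₂ = 47.4 kmol/h, ξ₁ = 20.17 kmol/h.
Outlet amounts (n = n₀ + Σ ν·ξ):
  P: 268 − 1(20.17) − 2(47.4) = 153
  Q: 0 + 2(20.17) = 40.34
  U: 0 + 1(47.4) = 47.4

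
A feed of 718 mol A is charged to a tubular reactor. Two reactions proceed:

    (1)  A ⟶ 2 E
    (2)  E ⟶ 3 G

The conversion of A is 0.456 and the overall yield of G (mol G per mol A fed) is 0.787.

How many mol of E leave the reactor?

466 mol

Conversion of A: A consumed = 1ξ₁ = 0.456 × 718 → ξ₁ = 327.4 mol.
Yield of G: 3ξ₂ / 718 = 0.787 → ξ₂ = 188.4 mol.
Outlet amounts (n = n₀ + Σ ν·ξ):
  A: 718 − 1(327.4) = 390.6
  E: 0 + 2(327.4) − 1(188.4) = 466.5
  G: 0 + 3(188.4) = 565.1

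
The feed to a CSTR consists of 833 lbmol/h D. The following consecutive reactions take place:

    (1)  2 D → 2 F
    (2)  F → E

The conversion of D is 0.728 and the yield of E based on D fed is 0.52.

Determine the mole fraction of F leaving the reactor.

Conversion of D: D consumed = 2ξ₁ = 0.728 × 833 → ξ₁ = 303.2 lbmol/h.
Yield of E: 1ξ₂ / 833 = 0.52 → ξ₂ = 433.2 lbmol/h.
Outlet amounts (n = n₀ + Σ ν·ξ):
  D: 833 − 2(303.2) = 226.6
  F: 0 + 2(303.2) − 1(433.2) = 173.3
  E: 0 + 1(433.2) = 433.2
Total out = 833 lbmol/h; y_F = 173.3 / 833 = 0.208.

0.208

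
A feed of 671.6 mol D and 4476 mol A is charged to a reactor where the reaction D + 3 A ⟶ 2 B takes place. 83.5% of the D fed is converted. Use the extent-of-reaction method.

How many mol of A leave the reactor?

2790 mol

D reacted = 0.835 × 671.6 = 560.8 mol; ν_D = −1, so ξ = 560.8/1 = 560.8 mol.
Outlet amounts (n = n₀ + ν ξ):
  D: 671.6 − 1(560.8) = 110.8
  A: 4476 − 3(560.8) = 2794
  B: 0 + 2(560.8) = 1122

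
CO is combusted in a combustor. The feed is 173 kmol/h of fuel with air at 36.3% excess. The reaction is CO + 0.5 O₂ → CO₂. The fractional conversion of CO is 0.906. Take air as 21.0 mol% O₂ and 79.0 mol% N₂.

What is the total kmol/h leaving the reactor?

Stoichiometric O₂ = 0.5 × 173 = 86.5 kmol/h; O₂ fed = 86.5 × 1.363 = 117.9 kmol/h.
N₂ fed = 117.9 × 79/21 = 443.5 kmol/h.
Fuel reacted = 0.906 × 173 → ξ = 156.7 kmol/h.
Outlet (n = n₀ + ν ξ):
  CO: 173 − 1(156.7) = 16.26
  O₂: 117.9 − 0.5(156.7) = 39.53
  N₂: 443.5 (inert)
  CO₂: 0 + 1(156.7) = 156.7
Total out = 16.26 + 39.53 + 443.5 + 156.7 = 656.1 kmol/h.

656 kmol/h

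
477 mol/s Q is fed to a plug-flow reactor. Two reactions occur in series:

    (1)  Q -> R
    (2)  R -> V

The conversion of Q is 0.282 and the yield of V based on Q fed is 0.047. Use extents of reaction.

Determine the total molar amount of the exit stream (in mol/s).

477 mol/s

Conversion of Q: Q consumed = 1ξ₁ = 0.282 × 477 → ξ₁ = 134.5 mol/s.
Yield of V: 1ξ₂ / 477 = 0.047 → ξ₂ = 22.42 mol/s.
Outlet amounts (n = n₀ + Σ ν·ξ):
  Q: 477 − 1(134.5) = 342.5
  R: 0 + 1(134.5) − 1(22.42) = 112.1
  V: 0 + 1(22.42) = 22.42
Total out = 342.5 + 112.1 + 22.42 = 477 mol/s.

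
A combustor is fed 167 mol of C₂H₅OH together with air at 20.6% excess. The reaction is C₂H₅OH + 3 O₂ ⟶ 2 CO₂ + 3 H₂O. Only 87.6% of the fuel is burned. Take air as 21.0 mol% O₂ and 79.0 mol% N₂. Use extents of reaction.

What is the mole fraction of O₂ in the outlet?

Stoichiometric O₂ = 3 × 167 = 501 mol; O₂ fed = 501 × 1.206 = 604.2 mol.
N₂ fed = 604.2 × 79/21 = 2273 mol.
Fuel reacted = 0.876 × 167 → ξ = 146.3 mol.
Outlet (n = n₀ + ν ξ):
  C₂H₅OH: 167 − 1(146.3) = 20.71
  O₂: 604.2 − 3(146.3) = 165.3
  N₂: 2273 (inert)
  CO₂: 0 + 2(146.3) = 292.6
  H₂O: 0 + 3(146.3) = 438.9
Total out = 3190 mol; y_O₂ = 165.3 / 3190 = 0.05182.

0.0518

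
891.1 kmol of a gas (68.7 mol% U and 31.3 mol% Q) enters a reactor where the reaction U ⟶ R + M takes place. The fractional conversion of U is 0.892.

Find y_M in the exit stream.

0.38

U reacted = 0.892 × 612.2 = 546.1 kmol; ν_U = −1, so ξ = 546.1/1 = 546.1 kmol.
Outlet amounts (n = n₀ + ν ξ):
  U: 612.2 − 1(546.1) = 66.12
  R: 0 + 1(546.1) = 546.1
  M: 0 + 1(546.1) = 546.1
  Q: 278.9 (inert)
Total out = 1437 kmol; y_M = 546.1 / 1437 = 0.38.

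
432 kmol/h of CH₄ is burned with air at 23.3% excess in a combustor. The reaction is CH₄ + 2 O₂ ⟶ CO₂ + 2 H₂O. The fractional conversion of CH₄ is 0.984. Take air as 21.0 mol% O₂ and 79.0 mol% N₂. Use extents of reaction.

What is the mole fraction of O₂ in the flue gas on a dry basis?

Stoichiometric O₂ = 2 × 432 = 864 kmol/h; O₂ fed = 864 × 1.233 = 1065 kmol/h.
N₂ fed = 1065 × 79/21 = 4008 kmol/h.
Fuel reacted = 0.984 × 432 → ξ = 425.1 kmol/h.
Outlet (n = n₀ + ν ξ):
  CH₄: 432 − 1(425.1) = 6.912
  O₂: 1065 − 2(425.1) = 215.1
  N₂: 4008 (inert)
  CO₂: 0 + 1(425.1) = 425.1
  H₂O: 0 + 2(425.1) = 850.2
Dry total = 4655 kmol/h; y_O₂ (dry) = 215.1 / 4655 = 0.04622.

0.0462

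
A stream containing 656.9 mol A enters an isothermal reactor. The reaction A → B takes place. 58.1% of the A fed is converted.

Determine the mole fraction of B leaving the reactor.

0.581

A reacted = 0.581 × 656.9 = 381.7 mol; ν_A = −1, so ξ = 381.7/1 = 381.7 mol.
Outlet amounts (n = n₀ + ν ξ):
  A: 656.9 − 1(381.7) = 275.2
  B: 0 + 1(381.7) = 381.7
Total out = 656.9 mol; y_B = 381.7 / 656.9 = 0.581.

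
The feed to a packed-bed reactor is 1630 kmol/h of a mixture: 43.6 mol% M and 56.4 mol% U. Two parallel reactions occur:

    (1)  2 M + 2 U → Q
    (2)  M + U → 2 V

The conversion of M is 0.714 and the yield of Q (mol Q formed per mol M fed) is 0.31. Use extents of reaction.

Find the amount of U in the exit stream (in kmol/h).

Yield of Q: 1ξ₁ / 710.7 = 0.31 → ξ₁ = 220.3 kmol/h.
Conversion of M: 2ξ₁ + 1ξ₂ = 0.714 × 710.7 = 507.4 → ξ₂ = 66.8 kmol/h.
Outlet amounts (n = n₀ + Σ ν·ξ):
  M: 710.7 − 2(220.3) − 1(66.8) = 203.3
  U: 919.3 − 2(220.3) − 1(66.8) = 411.9
  Q: 0 + 1(220.3) = 220.3
  V: 0 + 2(66.8) = 133.6

412 kmol/h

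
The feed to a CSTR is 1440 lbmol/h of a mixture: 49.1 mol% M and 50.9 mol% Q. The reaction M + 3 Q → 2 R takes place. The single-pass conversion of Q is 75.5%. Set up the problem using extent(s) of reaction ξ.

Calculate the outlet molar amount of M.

523 lbmol/h

Q reacted = 0.755 × 733 = 553.4 lbmol/h; ν_Q = −3, so ξ = 553.4/3 = 184.5 lbmol/h.
Outlet amounts (n = n₀ + ν ξ):
  M: 707 − 1(184.5) = 522.6
  Q: 733 − 3(184.5) = 179.6
  R: 0 + 2(184.5) = 368.9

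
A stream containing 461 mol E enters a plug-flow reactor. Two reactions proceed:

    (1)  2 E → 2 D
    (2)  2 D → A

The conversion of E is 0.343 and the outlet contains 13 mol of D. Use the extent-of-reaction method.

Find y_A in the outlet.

0.187

Conversion of E: E consumed = 2ξ₁ = 0.343 × 461 → ξ₁ = 79.06 mol.
D balance: n_D = 0 + 2ξ₁ − 2ξ₂ = 13 → ξ₂ = (2·79.06 − 13)/2 = 72.56 mol.
Outlet amounts (n = n₀ + Σ ν·ξ):
  E: 461 − 2(79.06) = 302.9
  D: 0 + 2(79.06) − 2(72.56) = 13
  A: 0 + 1(72.56) = 72.56
Total out = 388.4 mol; y_A = 72.56 / 388.4 = 0.1868.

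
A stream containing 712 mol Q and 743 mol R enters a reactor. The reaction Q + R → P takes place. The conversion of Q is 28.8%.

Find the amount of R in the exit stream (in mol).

Q reacted = 0.288 × 712 = 205.1 mol; ν_Q = −1, so ξ = 205.1/1 = 205.1 mol.
Outlet amounts (n = n₀ + ν ξ):
  Q: 712 − 1(205.1) = 506.9
  R: 743 − 1(205.1) = 537.9
  P: 0 + 1(205.1) = 205.1

538 mol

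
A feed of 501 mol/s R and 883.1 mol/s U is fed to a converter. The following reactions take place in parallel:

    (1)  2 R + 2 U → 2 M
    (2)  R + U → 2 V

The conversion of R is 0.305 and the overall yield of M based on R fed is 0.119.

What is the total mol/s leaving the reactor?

1320 mol/s

Yield of M: 2ξ₁ / 501 = 0.119 → ξ₁ = 29.81 mol/s.
Conversion of R: 2ξ₁ + 1ξ₂ = 0.305 × 501 = 152.8 → ξ₂ = 93.19 mol/s.
Outlet amounts (n = n₀ + Σ ν·ξ):
  R: 501 − 2(29.81) − 1(93.19) = 348.2
  U: 883.1 − 2(29.81) − 1(93.19) = 730.3
  M: 0 + 2(29.81) = 59.62
  V: 0 + 2(93.19) = 186.4
Total out = 348.2 + 730.3 + 59.62 + 186.4 = 1324 mol/s.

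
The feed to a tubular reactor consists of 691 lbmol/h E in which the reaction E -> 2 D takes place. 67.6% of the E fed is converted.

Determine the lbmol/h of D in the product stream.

E reacted = 0.676 × 691 = 467.1 lbmol/h; ν_E = −1, so ξ = 467.1/1 = 467.1 lbmol/h.
Outlet amounts (n = n₀ + ν ξ):
  E: 691 − 1(467.1) = 223.9
  D: 0 + 2(467.1) = 934.2

934 lbmol/h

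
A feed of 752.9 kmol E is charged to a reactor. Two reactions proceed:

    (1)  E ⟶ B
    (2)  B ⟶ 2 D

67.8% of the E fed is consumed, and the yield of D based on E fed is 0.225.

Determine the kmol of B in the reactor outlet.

Conversion of E: E consumed = 1ξ₁ = 0.678 × 752.9 → ξ₁ = 510.5 kmol.
Yield of D: 2ξ₂ / 752.9 = 0.225 → ξ₂ = 84.7 kmol.
Outlet amounts (n = n₀ + Σ ν·ξ):
  E: 752.9 − 1(510.5) = 242.4
  B: 0 + 1(510.5) − 1(84.7) = 425.8
  D: 0 + 2(84.7) = 169.4

426 kmol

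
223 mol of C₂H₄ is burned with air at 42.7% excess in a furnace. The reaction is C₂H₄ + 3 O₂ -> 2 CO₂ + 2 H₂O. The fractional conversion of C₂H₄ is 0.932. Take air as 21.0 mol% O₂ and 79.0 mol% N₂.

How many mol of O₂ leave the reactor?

Stoichiometric O₂ = 3 × 223 = 669 mol; O₂ fed = 669 × 1.427 = 954.7 mol.
N₂ fed = 954.7 × 79/21 = 3591 mol.
Fuel reacted = 0.932 × 223 → ξ = 207.8 mol.
Outlet (n = n₀ + ν ξ):
  C₂H₄: 223 − 1(207.8) = 15.16
  O₂: 954.7 − 3(207.8) = 331.2
  N₂: 3591 (inert)
  CO₂: 0 + 2(207.8) = 415.7
  H₂O: 0 + 2(207.8) = 415.7

331 mol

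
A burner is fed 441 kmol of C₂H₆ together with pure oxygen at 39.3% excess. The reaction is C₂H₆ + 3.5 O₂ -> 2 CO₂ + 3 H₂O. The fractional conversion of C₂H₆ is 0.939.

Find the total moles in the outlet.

2800 kmol

Stoichiometric O₂ = 3.5 × 441 = 1544 kmol; O₂ fed = 1544 × 1.393 = 2150 kmol.
Fuel reacted = 0.939 × 441 → ξ = 414.1 kmol.
Outlet (n = n₀ + ν ξ):
  C₂H₆: 441 − 1(414.1) = 26.9
  O₂: 2150 − 3.5(414.1) = 700.7
  CO₂: 0 + 2(414.1) = 828.2
  H₂O: 0 + 3(414.1) = 1242
Total out = 26.9 + 700.7 + 828.2 + 1242 = 2798 kmol.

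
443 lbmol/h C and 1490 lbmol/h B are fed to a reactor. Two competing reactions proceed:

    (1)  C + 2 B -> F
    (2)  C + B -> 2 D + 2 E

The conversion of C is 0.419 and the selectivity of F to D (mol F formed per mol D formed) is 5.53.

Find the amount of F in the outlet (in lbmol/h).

Conversion of C: C consumed = 0.419 × 443 = 185.6 lbmol/h = 1ξ₁ + 1ξ₂.
Selectivity: 1ξ₁ / (2ξ₂) = 5.53 → ξ₁ = 11.06 ξ₂.
Substitute: (1·11.06 + 1) ξ₂ = 185.6 → ξ₂ = 15.39 lbmol/h, ξ₁ = 170.2 lbmol/h.
Outlet amounts (n = n₀ + Σ ν·ξ):
  C: 443 − 1(170.2) − 1(15.39) = 257.4
  B: 1490 − 2(170.2) − 1(15.39) = 1134
  F: 0 + 1(170.2) = 170.2
  D: 0 + 2(15.39) = 30.78
  E: 0 + 2(15.39) = 30.78

170 lbmol/h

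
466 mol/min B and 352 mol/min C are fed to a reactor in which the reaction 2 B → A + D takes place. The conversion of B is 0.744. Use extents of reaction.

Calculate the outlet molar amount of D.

173 mol/min

B reacted = 0.744 × 466 = 346.7 mol/min; ν_B = −2, so ξ = 346.7/2 = 173.4 mol/min.
Outlet amounts (n = n₀ + ν ξ):
  B: 466 − 2(173.4) = 119.3
  A: 0 + 1(173.4) = 173.4
  D: 0 + 1(173.4) = 173.4
  C: 352 (inert)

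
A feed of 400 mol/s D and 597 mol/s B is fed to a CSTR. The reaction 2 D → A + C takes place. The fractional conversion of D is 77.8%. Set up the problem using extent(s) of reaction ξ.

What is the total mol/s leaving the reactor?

D reacted = 0.778 × 400 = 311.2 mol/s; ν_D = −2, so ξ = 311.2/2 = 155.6 mol/s.
Outlet amounts (n = n₀ + ν ξ):
  D: 400 − 2(155.6) = 88.8
  A: 0 + 1(155.6) = 155.6
  C: 0 + 1(155.6) = 155.6
  B: 597 (inert)
Total out = 88.8 + 155.6 + 155.6 + 597 = 997 mol/s.

997 mol/s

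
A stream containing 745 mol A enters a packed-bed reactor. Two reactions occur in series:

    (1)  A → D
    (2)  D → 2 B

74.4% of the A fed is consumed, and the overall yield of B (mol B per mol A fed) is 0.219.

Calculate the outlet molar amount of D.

Conversion of A: A consumed = 1ξ₁ = 0.744 × 745 → ξ₁ = 554.3 mol.
Yield of B: 2ξ₂ / 745 = 0.219 → ξ₂ = 81.58 mol.
Outlet amounts (n = n₀ + Σ ν·ξ):
  A: 745 − 1(554.3) = 190.7
  D: 0 + 1(554.3) − 1(81.58) = 472.7
  B: 0 + 2(81.58) = 163.2

473 mol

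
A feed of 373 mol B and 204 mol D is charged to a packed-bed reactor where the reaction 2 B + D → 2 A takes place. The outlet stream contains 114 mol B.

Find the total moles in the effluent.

448 mol

For B: n = n₀ − 2ξ → 114 = 373 − 2ξ, giving ξ = 129.5 mol.
Outlet amounts (n = n₀ + ν ξ):
  B: 373 − 2(129.5) = 114
  D: 204 − 1(129.5) = 74.5
  A: 0 + 2(129.5) = 259
Total out = 114 + 74.5 + 259 = 447.5 mol.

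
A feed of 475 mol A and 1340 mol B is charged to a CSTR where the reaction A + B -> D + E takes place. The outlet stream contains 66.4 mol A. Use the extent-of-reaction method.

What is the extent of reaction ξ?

ξ = 409 mol

For A: n = n₀ − 1ξ → 66.4 = 475 − 1ξ, giving ξ = 408.6 mol.
Outlet amounts (n = n₀ + ν ξ):
  A: 475 − 1(408.6) = 66.4
  B: 1340 − 1(408.6) = 931.4
  D: 0 + 1(408.6) = 408.6
  E: 0 + 1(408.6) = 408.6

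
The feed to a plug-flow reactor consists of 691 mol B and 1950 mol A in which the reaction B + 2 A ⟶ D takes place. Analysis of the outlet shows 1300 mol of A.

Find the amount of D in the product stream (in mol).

325 mol

For A: n = n₀ − 2ξ → 1300 = 1950 − 2ξ, giving ξ = 325 mol.
Outlet amounts (n = n₀ + ν ξ):
  B: 691 − 1(325) = 366
  A: 1950 − 2(325) = 1300
  D: 0 + 1(325) = 325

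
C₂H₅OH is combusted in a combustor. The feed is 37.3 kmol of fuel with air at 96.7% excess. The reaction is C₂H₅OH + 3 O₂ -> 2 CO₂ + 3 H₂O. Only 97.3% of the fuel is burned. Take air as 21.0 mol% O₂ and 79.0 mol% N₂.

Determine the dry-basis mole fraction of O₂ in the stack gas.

Stoichiometric O₂ = 3 × 37.3 = 111.9 kmol; O₂ fed = 111.9 × 1.967 = 220.1 kmol.
N₂ fed = 220.1 × 79/21 = 828 kmol.
Fuel reacted = 0.973 × 37.3 → ξ = 36.29 kmol.
Outlet (n = n₀ + ν ξ):
  C₂H₅OH: 37.3 − 1(36.29) = 1.007
  O₂: 220.1 − 3(36.29) = 111.2
  N₂: 828 (inert)
  CO₂: 0 + 2(36.29) = 72.59
  H₂O: 0 + 3(36.29) = 108.9
Dry total = 1013 kmol; y_O₂ (dry) = 111.2 / 1013 = 0.1098.

0.11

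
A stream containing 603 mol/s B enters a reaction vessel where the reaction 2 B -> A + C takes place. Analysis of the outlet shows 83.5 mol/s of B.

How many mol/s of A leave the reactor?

260 mol/s

For B: n = n₀ − 2ξ → 83.5 = 603 − 2ξ, giving ξ = 259.8 mol/s.
Outlet amounts (n = n₀ + ν ξ):
  B: 603 − 2(259.8) = 83.5
  A: 0 + 1(259.8) = 259.8
  C: 0 + 1(259.8) = 259.8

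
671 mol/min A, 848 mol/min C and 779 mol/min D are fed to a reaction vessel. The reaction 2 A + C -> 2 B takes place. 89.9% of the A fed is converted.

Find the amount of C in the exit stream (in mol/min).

546 mol/min

A reacted = 0.899 × 671 = 603.2 mol/min; ν_A = −2, so ξ = 603.2/2 = 301.6 mol/min.
Outlet amounts (n = n₀ + ν ξ):
  A: 671 − 2(301.6) = 67.77
  C: 848 − 1(301.6) = 546.4
  B: 0 + 2(301.6) = 603.2
  D: 779 (inert)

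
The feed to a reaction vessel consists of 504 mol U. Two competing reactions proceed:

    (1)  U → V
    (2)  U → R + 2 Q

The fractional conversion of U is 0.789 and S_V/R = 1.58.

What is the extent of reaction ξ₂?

Conversion of U: U consumed = 0.789 × 504 = 397.7 mol = 1ξ₁ + 1ξ₂.
Selectivity: 1ξ₁ / (1ξ₂) = 1.58 → ξ₁ = 1.58 ξ₂.
Substitute: (1·1.58 + 1) ξ₂ = 397.7 → ξ₂ = 154.1 mol, ξ₁ = 243.5 mol.
Outlet amounts (n = n₀ + Σ ν·ξ):
  U: 504 − 1(243.5) − 1(154.1) = 106.3
  V: 0 + 1(243.5) = 243.5
  R: 0 + 1(154.1) = 154.1
  Q: 0 + 2(154.1) = 308.3

ξ₂ = 154 mol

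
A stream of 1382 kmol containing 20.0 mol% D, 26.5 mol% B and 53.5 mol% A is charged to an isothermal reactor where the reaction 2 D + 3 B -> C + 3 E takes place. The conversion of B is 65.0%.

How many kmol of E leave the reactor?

238 kmol

B reacted = 0.65 × 366.2 = 238 kmol; ν_B = −3, so ξ = 238/3 = 79.35 kmol.
Outlet amounts (n = n₀ + ν ξ):
  D: 276.4 − 2(79.35) = 117.7
  B: 366.2 − 3(79.35) = 128.2
  C: 0 + 1(79.35) = 79.35
  E: 0 + 3(79.35) = 238
  A: 739.4 (inert)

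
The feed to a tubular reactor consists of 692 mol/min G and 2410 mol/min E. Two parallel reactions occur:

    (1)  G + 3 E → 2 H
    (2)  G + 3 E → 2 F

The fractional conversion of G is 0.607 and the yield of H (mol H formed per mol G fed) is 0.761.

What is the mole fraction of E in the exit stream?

0.508

Yield of H: 2ξ₁ / 692 = 0.761 → ξ₁ = 263.3 mol/min.
Conversion of G: 1ξ₁ + 1ξ₂ = 0.607 × 692 = 420 → ξ₂ = 156.7 mol/min.
Outlet amounts (n = n₀ + Σ ν·ξ):
  G: 692 − 1(263.3) − 1(156.7) = 272
  E: 2410 − 3(263.3) − 3(156.7) = 1150
  H: 0 + 2(263.3) = 526.6
  F: 0 + 2(156.7) = 313.5
Total out = 2262 mol/min; y_E = 1150 / 2262 = 0.5084.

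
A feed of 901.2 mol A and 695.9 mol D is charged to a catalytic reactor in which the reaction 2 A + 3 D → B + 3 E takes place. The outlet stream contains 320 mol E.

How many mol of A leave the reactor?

688 mol

For E: n = n₀ + 3ξ → 320 = 0 + 3ξ, giving ξ = 106.7 mol.
Outlet amounts (n = n₀ + ν ξ):
  A: 901.2 − 2(106.7) = 687.9
  D: 695.9 − 3(106.7) = 375.9
  B: 0 + 1(106.7) = 106.7
  E: 0 + 3(106.7) = 320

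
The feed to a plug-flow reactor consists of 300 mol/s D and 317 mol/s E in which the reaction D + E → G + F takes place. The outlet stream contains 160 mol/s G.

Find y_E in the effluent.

For G: n = n₀ + 1ξ → 160 = 0 + 1ξ, giving ξ = 160 mol/s.
Outlet amounts (n = n₀ + ν ξ):
  D: 300 − 1(160) = 140
  E: 317 − 1(160) = 157
  G: 0 + 1(160) = 160
  F: 0 + 1(160) = 160
Total out = 617 mol/s; y_E = 157 / 617 = 0.2545.

0.254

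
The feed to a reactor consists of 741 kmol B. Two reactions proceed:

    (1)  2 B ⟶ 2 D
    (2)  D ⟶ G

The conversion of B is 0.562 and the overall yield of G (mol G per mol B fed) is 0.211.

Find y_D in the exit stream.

Conversion of B: B consumed = 2ξ₁ = 0.562 × 741 → ξ₁ = 208.2 kmol.
Yield of G: 1ξ₂ / 741 = 0.211 → ξ₂ = 156.4 kmol.
Outlet amounts (n = n₀ + Σ ν·ξ):
  B: 741 − 2(208.2) = 324.6
  D: 0 + 2(208.2) − 1(156.4) = 260.1
  G: 0 + 1(156.4) = 156.4
Total out = 741 kmol; y_D = 260.1 / 741 = 0.351.

0.351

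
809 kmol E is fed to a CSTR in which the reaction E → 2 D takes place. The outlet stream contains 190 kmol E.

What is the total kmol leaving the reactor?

For E: n = n₀ − 1ξ → 190 = 809 − 1ξ, giving ξ = 619 kmol.
Outlet amounts (n = n₀ + ν ξ):
  E: 809 − 1(619) = 190
  D: 0 + 2(619) = 1238
Total out = 190 + 1238 = 1428 kmol.

1430 kmol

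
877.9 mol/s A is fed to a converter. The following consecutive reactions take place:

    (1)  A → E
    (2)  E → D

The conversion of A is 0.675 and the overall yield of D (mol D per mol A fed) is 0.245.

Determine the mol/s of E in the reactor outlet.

Conversion of A: A consumed = 1ξ₁ = 0.675 × 877.9 → ξ₁ = 592.6 mol/s.
Yield of D: 1ξ₂ / 877.9 = 0.245 → ξ₂ = 215.1 mol/s.
Outlet amounts (n = n₀ + Σ ν·ξ):
  A: 877.9 − 1(592.6) = 285.3
  E: 0 + 1(592.6) − 1(215.1) = 377.5
  D: 0 + 1(215.1) = 215.1

377 mol/s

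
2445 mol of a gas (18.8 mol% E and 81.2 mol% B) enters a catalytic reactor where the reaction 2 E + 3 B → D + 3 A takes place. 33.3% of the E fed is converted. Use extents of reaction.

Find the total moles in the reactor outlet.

2370 mol

E reacted = 0.333 × 459.7 = 153.1 mol; ν_E = −2, so ξ = 153.1/2 = 76.53 mol.
Outlet amounts (n = n₀ + ν ξ):
  E: 459.7 − 2(76.53) = 306.6
  B: 1985 − 3(76.53) = 1756
  D: 0 + 1(76.53) = 76.53
  A: 0 + 3(76.53) = 229.6
Total out = 306.6 + 1756 + 76.53 + 229.6 = 2368 mol.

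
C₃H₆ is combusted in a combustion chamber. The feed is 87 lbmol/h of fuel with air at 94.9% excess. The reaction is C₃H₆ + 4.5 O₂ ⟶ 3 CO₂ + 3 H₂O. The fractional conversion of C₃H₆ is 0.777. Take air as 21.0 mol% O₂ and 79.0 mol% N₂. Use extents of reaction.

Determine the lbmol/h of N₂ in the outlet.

2870 lbmol/h

Stoichiometric O₂ = 4.5 × 87 = 391.5 lbmol/h; O₂ fed = 391.5 × 1.949 = 763 lbmol/h.
N₂ fed = 763 × 79/21 = 2870 lbmol/h.
Fuel reacted = 0.777 × 87 → ξ = 67.6 lbmol/h.
Outlet (n = n₀ + ν ξ):
  C₃H₆: 87 − 1(67.6) = 19.4
  O₂: 763 − 4.5(67.6) = 458.8
  N₂: 2870 (inert)
  CO₂: 0 + 3(67.6) = 202.8
  H₂O: 0 + 3(67.6) = 202.8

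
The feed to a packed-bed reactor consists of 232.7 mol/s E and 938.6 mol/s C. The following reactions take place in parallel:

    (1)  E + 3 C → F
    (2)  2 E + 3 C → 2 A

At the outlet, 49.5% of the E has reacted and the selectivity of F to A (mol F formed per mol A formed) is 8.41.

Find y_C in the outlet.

0.724

Conversion of E: E consumed = 0.495 × 232.7 = 115.2 mol/s = 1ξ₁ + 2ξ₂.
Selectivity: 1ξ₁ / (2ξ₂) = 8.41 → ξ₁ = 16.82 ξ₂.
Substitute: (1·16.82 + 2) ξ₂ = 115.2 → ξ₂ = 6.12 mol/s, ξ₁ = 102.9 mol/s.
Outlet amounts (n = n₀ + Σ ν·ξ):
  E: 232.7 − 1(102.9) − 2(6.12) = 117.5
  C: 938.6 − 3(102.9) − 3(6.12) = 611.4
  F: 0 + 1(102.9) = 102.9
  A: 0 + 2(6.12) = 12.24
Total out = 844.1 mol/s; y_C = 611.4 / 844.1 = 0.7243.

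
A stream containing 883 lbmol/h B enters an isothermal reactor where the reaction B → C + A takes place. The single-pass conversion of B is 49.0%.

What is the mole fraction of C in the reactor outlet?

0.329

B reacted = 0.49 × 883 = 432.7 lbmol/h; ν_B = −1, so ξ = 432.7/1 = 432.7 lbmol/h.
Outlet amounts (n = n₀ + ν ξ):
  B: 883 − 1(432.7) = 450.3
  C: 0 + 1(432.7) = 432.7
  A: 0 + 1(432.7) = 432.7
Total out = 1316 lbmol/h; y_C = 432.7 / 1316 = 0.3289.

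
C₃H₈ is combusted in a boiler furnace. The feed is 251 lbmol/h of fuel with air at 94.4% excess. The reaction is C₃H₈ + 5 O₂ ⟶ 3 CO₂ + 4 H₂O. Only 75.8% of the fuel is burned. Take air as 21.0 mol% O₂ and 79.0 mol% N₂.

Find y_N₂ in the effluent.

0.761

Stoichiometric O₂ = 5 × 251 = 1255 lbmol/h; O₂ fed = 1255 × 1.944 = 2440 lbmol/h.
N₂ fed = 2440 × 79/21 = 9178 lbmol/h.
Fuel reacted = 0.758 × 251 → ξ = 190.3 lbmol/h.
Outlet (n = n₀ + ν ξ):
  C₃H₈: 251 − 1(190.3) = 60.74
  O₂: 2440 − 5(190.3) = 1488
  N₂: 9178 (inert)
  CO₂: 0 + 3(190.3) = 570.8
  H₂O: 0 + 4(190.3) = 761
Total out = 12060 lbmol/h; y_N₂ = 9178 / 12060 = 0.7611.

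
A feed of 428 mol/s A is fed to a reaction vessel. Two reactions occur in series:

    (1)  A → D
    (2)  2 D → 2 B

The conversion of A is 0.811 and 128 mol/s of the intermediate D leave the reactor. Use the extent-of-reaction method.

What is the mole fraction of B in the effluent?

0.512

Conversion of A: A consumed = 1ξ₁ = 0.811 × 428 → ξ₁ = 347.1 mol/s.
D balance: n_D = 0 + 1ξ₁ − 2ξ₂ = 128 → ξ₂ = (1·347.1 − 128)/2 = 109.6 mol/s.
Outlet amounts (n = n₀ + Σ ν·ξ):
  A: 428 − 1(347.1) = 80.89
  D: 0 + 1(347.1) − 2(109.6) = 128
  B: 0 + 2(109.6) = 219.1
Total out = 428 mol/s; y_B = 219.1 / 428 = 0.5119.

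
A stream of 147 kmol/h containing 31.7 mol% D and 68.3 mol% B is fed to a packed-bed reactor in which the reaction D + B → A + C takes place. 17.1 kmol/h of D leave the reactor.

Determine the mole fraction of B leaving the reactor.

0.482

For D: n = n₀ − 1ξ → 17.1 = 46.6 − 1ξ, giving ξ = 29.5 kmol/h.
Outlet amounts (n = n₀ + ν ξ):
  D: 46.6 − 1(29.5) = 17.1
  B: 100.4 − 1(29.5) = 70.9
  A: 0 + 1(29.5) = 29.5
  C: 0 + 1(29.5) = 29.5
Total out = 147 kmol/h; y_B = 70.9 / 147 = 0.4823.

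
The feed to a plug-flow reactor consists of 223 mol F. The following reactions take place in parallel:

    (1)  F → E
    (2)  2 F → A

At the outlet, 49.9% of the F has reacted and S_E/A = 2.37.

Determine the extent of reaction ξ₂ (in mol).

ξ₂ = 25.5 mol

Conversion of F: F consumed = 0.499 × 223 = 111.3 mol = 1ξ₁ + 2ξ₂.
Selectivity: 1ξ₁ / (1ξ₂) = 2.37 → ξ₁ = 2.37 ξ₂.
Substitute: (1·2.37 + 2) ξ₂ = 111.3 → ξ₂ = 25.46 mol, ξ₁ = 60.35 mol.
Outlet amounts (n = n₀ + Σ ν·ξ):
  F: 223 − 1(60.35) − 2(25.46) = 111.7
  E: 0 + 1(60.35) = 60.35
  A: 0 + 1(25.46) = 25.46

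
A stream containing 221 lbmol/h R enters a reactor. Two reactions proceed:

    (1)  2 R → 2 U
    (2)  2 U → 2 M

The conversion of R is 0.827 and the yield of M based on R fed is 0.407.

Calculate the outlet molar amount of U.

92.8 lbmol/h

Conversion of R: R consumed = 2ξ₁ = 0.827 × 221 → ξ₁ = 91.38 lbmol/h.
Yield of M: 2ξ₂ / 221 = 0.407 → ξ₂ = 44.97 lbmol/h.
Outlet amounts (n = n₀ + Σ ν·ξ):
  R: 221 − 2(91.38) = 38.23
  U: 0 + 2(91.38) − 2(44.97) = 92.82
  M: 0 + 2(44.97) = 89.95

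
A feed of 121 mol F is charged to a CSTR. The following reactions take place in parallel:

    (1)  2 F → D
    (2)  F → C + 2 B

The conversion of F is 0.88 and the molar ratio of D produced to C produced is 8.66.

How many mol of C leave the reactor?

Conversion of F: F consumed = 0.88 × 121 = 106.5 mol = 2ξ₁ + 1ξ₂.
Selectivity: 1ξ₁ / (1ξ₂) = 8.66 → ξ₁ = 8.66 ξ₂.
Substitute: (2·8.66 + 1) ξ₂ = 106.5 → ξ₂ = 5.812 mol, ξ₁ = 50.33 mol.
Outlet amounts (n = n₀ + Σ ν·ξ):
  F: 121 − 2(50.33) − 1(5.812) = 14.52
  D: 0 + 1(50.33) = 50.33
  C: 0 + 1(5.812) = 5.812
  B: 0 + 2(5.812) = 11.62

5.81 mol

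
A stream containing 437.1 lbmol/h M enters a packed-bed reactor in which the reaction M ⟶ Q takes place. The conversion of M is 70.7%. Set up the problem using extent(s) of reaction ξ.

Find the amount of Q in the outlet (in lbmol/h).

M reacted = 0.707 × 437.1 = 309 lbmol/h; ν_M = −1, so ξ = 309/1 = 309 lbmol/h.
Outlet amounts (n = n₀ + ν ξ):
  M: 437.1 − 1(309) = 128.1
  Q: 0 + 1(309) = 309

309 lbmol/h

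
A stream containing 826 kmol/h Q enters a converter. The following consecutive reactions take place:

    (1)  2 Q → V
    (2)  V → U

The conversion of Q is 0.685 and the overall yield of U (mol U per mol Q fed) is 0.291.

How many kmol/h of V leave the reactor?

Conversion of Q: Q consumed = 2ξ₁ = 0.685 × 826 → ξ₁ = 282.9 kmol/h.
Yield of U: 1ξ₂ / 826 = 0.291 → ξ₂ = 240.4 kmol/h.
Outlet amounts (n = n₀ + Σ ν·ξ):
  Q: 826 − 2(282.9) = 260.2
  V: 0 + 1(282.9) − 1(240.4) = 42.54
  U: 0 + 1(240.4) = 240.4

42.5 kmol/h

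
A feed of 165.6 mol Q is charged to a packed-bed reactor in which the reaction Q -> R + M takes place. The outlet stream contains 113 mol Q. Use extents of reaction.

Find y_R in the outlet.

0.241

For Q: n = n₀ − 1ξ → 113 = 165.6 − 1ξ, giving ξ = 52.6 mol.
Outlet amounts (n = n₀ + ν ξ):
  Q: 165.6 − 1(52.6) = 113
  R: 0 + 1(52.6) = 52.6
  M: 0 + 1(52.6) = 52.6
Total out = 218.2 mol; y_R = 52.6 / 218.2 = 0.2411.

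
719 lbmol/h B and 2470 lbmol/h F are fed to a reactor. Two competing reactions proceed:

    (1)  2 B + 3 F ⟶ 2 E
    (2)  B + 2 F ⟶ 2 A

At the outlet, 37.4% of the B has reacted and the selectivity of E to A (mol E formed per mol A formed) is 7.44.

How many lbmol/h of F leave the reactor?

2060 lbmol/h

Conversion of B: B consumed = 0.374 × 719 = 268.9 lbmol/h = 2ξ₁ + 1ξ₂.
Selectivity: 2ξ₁ / (2ξ₂) = 7.44 → ξ₁ = 7.44 ξ₂.
Substitute: (2·7.44 + 1) ξ₂ = 268.9 → ξ₂ = 16.93 lbmol/h, ξ₁ = 126 lbmol/h.
Outlet amounts (n = n₀ + Σ ν·ξ):
  B: 719 − 2(126) − 1(16.93) = 450.1
  F: 2470 − 3(126) − 2(16.93) = 2058
  E: 0 + 2(126) = 252
  A: 0 + 2(16.93) = 33.87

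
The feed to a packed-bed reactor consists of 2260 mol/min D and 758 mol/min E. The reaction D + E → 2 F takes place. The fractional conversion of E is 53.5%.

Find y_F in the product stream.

E reacted = 0.535 × 758 = 405.5 mol/min; ν_E = −1, so ξ = 405.5/1 = 405.5 mol/min.
Outlet amounts (n = n₀ + ν ξ):
  D: 2260 − 1(405.5) = 1854
  E: 758 − 1(405.5) = 352.5
  F: 0 + 2(405.5) = 811.1
Total out = 3018 mol/min; y_F = 811.1 / 3018 = 0.2687.

0.269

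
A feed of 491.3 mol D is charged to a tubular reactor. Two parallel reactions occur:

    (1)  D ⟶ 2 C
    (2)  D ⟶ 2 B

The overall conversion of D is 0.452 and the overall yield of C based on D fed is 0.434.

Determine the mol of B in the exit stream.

Yield of C: 2ξ₁ / 491.3 = 0.434 → ξ₁ = 106.6 mol.
Conversion of D: 1ξ₁ + 1ξ₂ = 0.452 × 491.3 = 222.1 → ξ₂ = 115.5 mol.
Outlet amounts (n = n₀ + Σ ν·ξ):
  D: 491.3 − 1(106.6) − 1(115.5) = 269.2
  C: 0 + 2(106.6) = 213.2
  B: 0 + 2(115.5) = 230.9

231 mol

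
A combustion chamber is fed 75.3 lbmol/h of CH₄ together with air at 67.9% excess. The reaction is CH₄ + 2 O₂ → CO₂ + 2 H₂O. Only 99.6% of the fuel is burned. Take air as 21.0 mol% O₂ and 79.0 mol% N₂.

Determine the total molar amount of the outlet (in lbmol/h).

1280 lbmol/h

Stoichiometric O₂ = 2 × 75.3 = 150.6 lbmol/h; O₂ fed = 150.6 × 1.679 = 252.9 lbmol/h.
N₂ fed = 252.9 × 79/21 = 951.2 lbmol/h.
Fuel reacted = 0.996 × 75.3 → ξ = 75 lbmol/h.
Outlet (n = n₀ + ν ξ):
  CH₄: 75.3 − 1(75) = 0.3012
  O₂: 252.9 − 2(75) = 102.9
  N₂: 951.2 (inert)
  CO₂: 0 + 1(75) = 75
  H₂O: 0 + 2(75) = 150
Total out = 0.3012 + 102.9 + 951.2 + 75 + 150 = 1279 lbmol/h.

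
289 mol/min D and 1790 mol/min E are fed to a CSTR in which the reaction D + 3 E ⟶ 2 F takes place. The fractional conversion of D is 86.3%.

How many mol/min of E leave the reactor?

D reacted = 0.863 × 289 = 249.4 mol/min; ν_D = −1, so ξ = 249.4/1 = 249.4 mol/min.
Outlet amounts (n = n₀ + ν ξ):
  D: 289 − 1(249.4) = 39.59
  E: 1790 − 3(249.4) = 1042
  F: 0 + 2(249.4) = 498.8

1040 mol/min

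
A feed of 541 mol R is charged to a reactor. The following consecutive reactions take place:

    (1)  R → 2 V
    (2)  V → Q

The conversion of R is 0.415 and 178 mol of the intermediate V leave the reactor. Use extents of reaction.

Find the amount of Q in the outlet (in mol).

271 mol

Conversion of R: R consumed = 1ξ₁ = 0.415 × 541 → ξ₁ = 224.5 mol.
V balance: n_V = 0 + 2ξ₁ − 1ξ₂ = 178 → ξ₂ = (2·224.5 − 178)/1 = 271 mol.
Outlet amounts (n = n₀ + Σ ν·ξ):
  R: 541 − 1(224.5) = 316.5
  V: 0 + 2(224.5) − 1(271) = 178
  Q: 0 + 1(271) = 271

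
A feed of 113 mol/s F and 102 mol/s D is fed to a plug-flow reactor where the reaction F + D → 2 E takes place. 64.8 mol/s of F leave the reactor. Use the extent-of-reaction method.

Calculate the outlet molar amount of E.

For F: n = n₀ − 1ξ → 64.8 = 113 − 1ξ, giving ξ = 48.2 mol/s.
Outlet amounts (n = n₀ + ν ξ):
  F: 113 − 1(48.2) = 64.8
  D: 102 − 1(48.2) = 53.8
  E: 0 + 2(48.2) = 96.4

96.4 mol/s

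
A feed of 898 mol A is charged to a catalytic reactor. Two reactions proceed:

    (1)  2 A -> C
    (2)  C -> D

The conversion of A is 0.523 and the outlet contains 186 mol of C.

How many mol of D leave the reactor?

Conversion of A: A consumed = 2ξ₁ = 0.523 × 898 → ξ₁ = 234.8 mol.
C balance: n_C = 0 + 1ξ₁ − 1ξ₂ = 186 → ξ₂ = (1·234.8 − 186)/1 = 48.83 mol.
Outlet amounts (n = n₀ + Σ ν·ξ):
  A: 898 − 2(234.8) = 428.3
  C: 0 + 1(234.8) − 1(48.83) = 186
  D: 0 + 1(48.83) = 48.83

48.8 mol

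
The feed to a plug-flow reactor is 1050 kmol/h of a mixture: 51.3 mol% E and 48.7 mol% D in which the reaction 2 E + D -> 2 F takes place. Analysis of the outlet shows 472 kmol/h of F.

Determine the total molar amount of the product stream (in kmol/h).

814 kmol/h

For F: n = n₀ + 2ξ → 472 = 0 + 2ξ, giving ξ = 236 kmol/h.
Outlet amounts (n = n₀ + ν ξ):
  E: 538.6 − 2(236) = 66.65
  D: 511.4 − 1(236) = 275.4
  F: 0 + 2(236) = 472
Total out = 66.65 + 275.4 + 472 = 814 kmol/h.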